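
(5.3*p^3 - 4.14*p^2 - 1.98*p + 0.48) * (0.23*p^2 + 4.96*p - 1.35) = 1.219*p^5 + 25.3358*p^4 - 28.1448*p^3 - 4.1214*p^2 + 5.0538*p - 0.648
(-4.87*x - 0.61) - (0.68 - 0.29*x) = -4.58*x - 1.29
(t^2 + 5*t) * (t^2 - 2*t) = t^4 + 3*t^3 - 10*t^2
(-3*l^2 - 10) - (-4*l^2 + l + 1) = l^2 - l - 11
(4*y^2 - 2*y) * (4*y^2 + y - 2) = 16*y^4 - 4*y^3 - 10*y^2 + 4*y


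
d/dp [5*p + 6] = 5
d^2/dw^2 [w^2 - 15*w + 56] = 2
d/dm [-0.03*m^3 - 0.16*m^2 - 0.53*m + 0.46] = -0.09*m^2 - 0.32*m - 0.53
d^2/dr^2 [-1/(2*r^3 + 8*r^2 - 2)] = (-r^2*(3*r + 8)^2 + (3*r + 4)*(r^3 + 4*r^2 - 1))/(r^3 + 4*r^2 - 1)^3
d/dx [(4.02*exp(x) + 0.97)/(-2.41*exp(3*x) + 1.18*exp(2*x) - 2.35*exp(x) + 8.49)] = (19.3764*exp(3*x) + 2.2695*exp(2*x) - 2.2892*exp(x) + 36.4093)*exp(x)/(5.8081*exp(6*x) - 5.6876*exp(5*x) + 12.7194*exp(4*x) - 46.4678*exp(3*x) + 25.5589*exp(2*x) - 39.903*exp(x) + 72.0801)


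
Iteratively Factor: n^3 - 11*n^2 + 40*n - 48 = (n - 3)*(n^2 - 8*n + 16) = (n - 4)*(n - 3)*(n - 4)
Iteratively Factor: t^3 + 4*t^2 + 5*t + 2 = (t + 1)*(t^2 + 3*t + 2) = (t + 1)*(t + 2)*(t + 1)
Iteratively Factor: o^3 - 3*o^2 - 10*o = (o - 5)*(o^2 + 2*o) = o*(o - 5)*(o + 2)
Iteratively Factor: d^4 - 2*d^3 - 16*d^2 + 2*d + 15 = (d + 3)*(d^3 - 5*d^2 - d + 5) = (d + 1)*(d + 3)*(d^2 - 6*d + 5) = (d - 5)*(d + 1)*(d + 3)*(d - 1)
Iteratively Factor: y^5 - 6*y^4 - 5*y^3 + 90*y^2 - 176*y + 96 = (y - 1)*(y^4 - 5*y^3 - 10*y^2 + 80*y - 96) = (y - 4)*(y - 1)*(y^3 - y^2 - 14*y + 24) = (y - 4)*(y - 2)*(y - 1)*(y^2 + y - 12) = (y - 4)*(y - 2)*(y - 1)*(y + 4)*(y - 3)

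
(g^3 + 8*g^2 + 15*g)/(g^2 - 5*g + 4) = g*(g^2 + 8*g + 15)/(g^2 - 5*g + 4)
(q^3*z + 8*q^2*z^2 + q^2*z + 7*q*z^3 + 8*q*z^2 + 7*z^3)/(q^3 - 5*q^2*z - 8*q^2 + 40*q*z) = z*(q^3 + 8*q^2*z + q^2 + 7*q*z^2 + 8*q*z + 7*z^2)/(q*(q^2 - 5*q*z - 8*q + 40*z))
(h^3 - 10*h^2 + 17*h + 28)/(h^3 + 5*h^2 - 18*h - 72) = (h^2 - 6*h - 7)/(h^2 + 9*h + 18)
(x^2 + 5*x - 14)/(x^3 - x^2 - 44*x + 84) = 1/(x - 6)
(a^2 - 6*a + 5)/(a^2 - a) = (a - 5)/a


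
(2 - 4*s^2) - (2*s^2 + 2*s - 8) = -6*s^2 - 2*s + 10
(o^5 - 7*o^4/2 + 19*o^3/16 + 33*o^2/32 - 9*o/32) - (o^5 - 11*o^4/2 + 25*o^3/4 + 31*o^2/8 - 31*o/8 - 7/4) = 2*o^4 - 81*o^3/16 - 91*o^2/32 + 115*o/32 + 7/4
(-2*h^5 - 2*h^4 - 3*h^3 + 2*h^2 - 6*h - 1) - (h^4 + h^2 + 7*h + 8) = -2*h^5 - 3*h^4 - 3*h^3 + h^2 - 13*h - 9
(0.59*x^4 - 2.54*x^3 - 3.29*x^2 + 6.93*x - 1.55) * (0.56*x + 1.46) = 0.3304*x^5 - 0.561*x^4 - 5.5508*x^3 - 0.9226*x^2 + 9.2498*x - 2.263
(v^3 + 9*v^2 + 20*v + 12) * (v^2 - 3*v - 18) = v^5 + 6*v^4 - 25*v^3 - 210*v^2 - 396*v - 216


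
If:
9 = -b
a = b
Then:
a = -9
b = -9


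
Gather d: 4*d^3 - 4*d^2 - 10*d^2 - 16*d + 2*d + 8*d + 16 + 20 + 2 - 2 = 4*d^3 - 14*d^2 - 6*d + 36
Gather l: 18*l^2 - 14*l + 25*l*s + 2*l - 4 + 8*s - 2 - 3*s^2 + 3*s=18*l^2 + l*(25*s - 12) - 3*s^2 + 11*s - 6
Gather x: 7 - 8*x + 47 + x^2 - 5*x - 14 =x^2 - 13*x + 40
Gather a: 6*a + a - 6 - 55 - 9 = 7*a - 70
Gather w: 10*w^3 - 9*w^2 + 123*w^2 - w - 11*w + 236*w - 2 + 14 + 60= 10*w^3 + 114*w^2 + 224*w + 72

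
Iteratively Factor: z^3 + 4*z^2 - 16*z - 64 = (z - 4)*(z^2 + 8*z + 16) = (z - 4)*(z + 4)*(z + 4)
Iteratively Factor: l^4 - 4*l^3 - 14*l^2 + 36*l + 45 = (l + 1)*(l^3 - 5*l^2 - 9*l + 45) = (l - 5)*(l + 1)*(l^2 - 9) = (l - 5)*(l + 1)*(l + 3)*(l - 3)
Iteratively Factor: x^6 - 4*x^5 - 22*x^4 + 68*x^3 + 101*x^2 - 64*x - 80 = (x + 4)*(x^5 - 8*x^4 + 10*x^3 + 28*x^2 - 11*x - 20) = (x + 1)*(x + 4)*(x^4 - 9*x^3 + 19*x^2 + 9*x - 20) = (x + 1)^2*(x + 4)*(x^3 - 10*x^2 + 29*x - 20) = (x - 1)*(x + 1)^2*(x + 4)*(x^2 - 9*x + 20) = (x - 5)*(x - 1)*(x + 1)^2*(x + 4)*(x - 4)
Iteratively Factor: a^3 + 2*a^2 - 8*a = (a)*(a^2 + 2*a - 8) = a*(a - 2)*(a + 4)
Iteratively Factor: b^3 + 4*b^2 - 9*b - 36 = (b + 3)*(b^2 + b - 12) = (b - 3)*(b + 3)*(b + 4)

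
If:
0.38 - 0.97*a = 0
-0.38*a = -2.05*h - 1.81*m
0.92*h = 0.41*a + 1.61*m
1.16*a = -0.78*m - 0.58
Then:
No Solution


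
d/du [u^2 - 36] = 2*u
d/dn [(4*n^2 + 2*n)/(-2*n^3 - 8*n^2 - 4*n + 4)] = 2*(n^4 + n^3 + 4*n + 1)/(n^6 + 8*n^5 + 20*n^4 + 12*n^3 - 12*n^2 - 8*n + 4)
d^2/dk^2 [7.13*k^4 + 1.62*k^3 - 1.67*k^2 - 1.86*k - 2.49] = 85.56*k^2 + 9.72*k - 3.34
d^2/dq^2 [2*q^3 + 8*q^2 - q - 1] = 12*q + 16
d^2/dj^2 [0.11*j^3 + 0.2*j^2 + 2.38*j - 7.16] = 0.66*j + 0.4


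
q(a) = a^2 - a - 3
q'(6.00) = 11.00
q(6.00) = 27.00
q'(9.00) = 17.00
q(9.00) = 69.00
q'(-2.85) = -6.70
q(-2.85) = 7.97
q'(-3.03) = -7.06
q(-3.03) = 9.21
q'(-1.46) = -3.92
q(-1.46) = 0.59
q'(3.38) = 5.76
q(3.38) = 5.04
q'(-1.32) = -3.64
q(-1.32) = 0.06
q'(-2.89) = -6.78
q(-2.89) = 8.24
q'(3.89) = 6.78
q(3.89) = 8.24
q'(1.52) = 2.04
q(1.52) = -2.21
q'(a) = 2*a - 1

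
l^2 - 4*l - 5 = (l - 5)*(l + 1)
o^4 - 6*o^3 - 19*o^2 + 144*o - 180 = (o - 6)*(o - 3)*(o - 2)*(o + 5)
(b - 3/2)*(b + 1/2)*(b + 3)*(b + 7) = b^4 + 9*b^3 + 41*b^2/4 - 57*b/2 - 63/4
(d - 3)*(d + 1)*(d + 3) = d^3 + d^2 - 9*d - 9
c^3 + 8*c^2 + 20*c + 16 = (c + 2)^2*(c + 4)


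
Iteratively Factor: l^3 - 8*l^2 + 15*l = (l)*(l^2 - 8*l + 15) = l*(l - 3)*(l - 5)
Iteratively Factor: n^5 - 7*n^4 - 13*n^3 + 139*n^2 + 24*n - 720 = (n - 5)*(n^4 - 2*n^3 - 23*n^2 + 24*n + 144) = (n - 5)*(n + 3)*(n^3 - 5*n^2 - 8*n + 48) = (n - 5)*(n - 4)*(n + 3)*(n^2 - n - 12) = (n - 5)*(n - 4)^2*(n + 3)*(n + 3)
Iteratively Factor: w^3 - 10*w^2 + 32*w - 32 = (w - 4)*(w^2 - 6*w + 8) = (w - 4)^2*(w - 2)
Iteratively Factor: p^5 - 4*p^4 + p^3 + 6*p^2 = (p + 1)*(p^4 - 5*p^3 + 6*p^2) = p*(p + 1)*(p^3 - 5*p^2 + 6*p) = p^2*(p + 1)*(p^2 - 5*p + 6) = p^2*(p - 2)*(p + 1)*(p - 3)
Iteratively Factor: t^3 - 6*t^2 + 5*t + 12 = (t - 4)*(t^2 - 2*t - 3) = (t - 4)*(t - 3)*(t + 1)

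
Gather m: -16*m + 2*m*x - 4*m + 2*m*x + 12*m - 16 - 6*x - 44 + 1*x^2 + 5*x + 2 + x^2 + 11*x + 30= m*(4*x - 8) + 2*x^2 + 10*x - 28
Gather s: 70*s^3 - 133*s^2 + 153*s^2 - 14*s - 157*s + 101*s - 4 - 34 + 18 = 70*s^3 + 20*s^2 - 70*s - 20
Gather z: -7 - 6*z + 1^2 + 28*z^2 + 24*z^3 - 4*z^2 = 24*z^3 + 24*z^2 - 6*z - 6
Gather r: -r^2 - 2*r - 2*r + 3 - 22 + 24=-r^2 - 4*r + 5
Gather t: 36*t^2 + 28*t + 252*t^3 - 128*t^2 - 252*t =252*t^3 - 92*t^2 - 224*t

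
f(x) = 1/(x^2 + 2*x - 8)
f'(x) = (-2*x - 2)/(x^2 + 2*x - 8)^2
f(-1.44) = -0.11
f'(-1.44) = 0.01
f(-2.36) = -0.14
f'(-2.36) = 0.05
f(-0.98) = -0.11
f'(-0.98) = -0.00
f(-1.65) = -0.12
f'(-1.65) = 0.02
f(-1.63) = -0.12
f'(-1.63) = 0.02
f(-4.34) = 0.46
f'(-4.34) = 1.44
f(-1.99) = -0.12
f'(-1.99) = 0.03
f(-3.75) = -0.70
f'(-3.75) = 2.66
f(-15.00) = 0.01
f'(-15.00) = 0.00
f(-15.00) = 0.01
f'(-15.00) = 0.00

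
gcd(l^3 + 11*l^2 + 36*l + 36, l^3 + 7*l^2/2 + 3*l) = l + 2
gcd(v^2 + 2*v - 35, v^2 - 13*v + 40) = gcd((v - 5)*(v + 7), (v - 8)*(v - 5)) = v - 5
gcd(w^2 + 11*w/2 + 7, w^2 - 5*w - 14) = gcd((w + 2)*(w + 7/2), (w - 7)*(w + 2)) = w + 2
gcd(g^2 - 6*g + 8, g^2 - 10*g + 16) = g - 2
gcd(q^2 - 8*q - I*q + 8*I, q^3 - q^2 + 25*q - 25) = 1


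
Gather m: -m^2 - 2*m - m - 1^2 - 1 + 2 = -m^2 - 3*m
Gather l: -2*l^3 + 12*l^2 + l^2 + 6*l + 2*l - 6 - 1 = -2*l^3 + 13*l^2 + 8*l - 7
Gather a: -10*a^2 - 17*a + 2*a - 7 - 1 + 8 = -10*a^2 - 15*a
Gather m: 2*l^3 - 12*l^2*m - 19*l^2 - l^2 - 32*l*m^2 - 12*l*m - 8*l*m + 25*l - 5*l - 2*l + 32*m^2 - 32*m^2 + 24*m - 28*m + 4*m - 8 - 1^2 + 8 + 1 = 2*l^3 - 20*l^2 - 32*l*m^2 + 18*l + m*(-12*l^2 - 20*l)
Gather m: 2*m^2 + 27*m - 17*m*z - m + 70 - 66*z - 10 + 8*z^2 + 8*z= 2*m^2 + m*(26 - 17*z) + 8*z^2 - 58*z + 60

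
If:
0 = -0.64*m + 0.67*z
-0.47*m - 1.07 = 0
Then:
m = -2.28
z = -2.17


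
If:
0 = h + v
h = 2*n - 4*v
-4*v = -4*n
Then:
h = 0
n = 0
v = 0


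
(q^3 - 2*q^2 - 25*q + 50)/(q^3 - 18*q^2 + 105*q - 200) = (q^2 + 3*q - 10)/(q^2 - 13*q + 40)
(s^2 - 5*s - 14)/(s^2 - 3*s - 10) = (s - 7)/(s - 5)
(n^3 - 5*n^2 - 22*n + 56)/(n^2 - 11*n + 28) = (n^2 + 2*n - 8)/(n - 4)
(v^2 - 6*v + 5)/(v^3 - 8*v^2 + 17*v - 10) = 1/(v - 2)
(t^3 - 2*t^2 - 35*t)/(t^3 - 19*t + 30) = t*(t - 7)/(t^2 - 5*t + 6)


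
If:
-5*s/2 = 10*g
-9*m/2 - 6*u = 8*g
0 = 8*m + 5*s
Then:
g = -24*u/77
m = -60*u/77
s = 96*u/77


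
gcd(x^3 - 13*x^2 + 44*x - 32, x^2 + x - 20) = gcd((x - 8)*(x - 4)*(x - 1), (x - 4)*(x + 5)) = x - 4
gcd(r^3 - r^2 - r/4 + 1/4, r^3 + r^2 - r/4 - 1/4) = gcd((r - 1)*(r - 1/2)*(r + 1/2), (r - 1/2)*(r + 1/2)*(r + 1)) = r^2 - 1/4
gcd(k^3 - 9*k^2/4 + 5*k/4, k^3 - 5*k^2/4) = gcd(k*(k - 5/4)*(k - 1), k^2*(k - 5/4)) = k^2 - 5*k/4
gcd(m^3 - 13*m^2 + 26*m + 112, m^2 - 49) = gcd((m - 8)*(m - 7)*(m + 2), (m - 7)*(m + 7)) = m - 7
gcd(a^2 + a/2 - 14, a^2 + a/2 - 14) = a^2 + a/2 - 14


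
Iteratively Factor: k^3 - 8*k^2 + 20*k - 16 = (k - 2)*(k^2 - 6*k + 8) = (k - 4)*(k - 2)*(k - 2)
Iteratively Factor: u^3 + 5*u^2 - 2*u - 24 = (u - 2)*(u^2 + 7*u + 12) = (u - 2)*(u + 4)*(u + 3)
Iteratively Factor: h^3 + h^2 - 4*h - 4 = (h + 2)*(h^2 - h - 2) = (h - 2)*(h + 2)*(h + 1)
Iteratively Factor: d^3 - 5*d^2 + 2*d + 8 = (d - 2)*(d^2 - 3*d - 4) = (d - 2)*(d + 1)*(d - 4)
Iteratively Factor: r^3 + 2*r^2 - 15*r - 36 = (r + 3)*(r^2 - r - 12) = (r + 3)^2*(r - 4)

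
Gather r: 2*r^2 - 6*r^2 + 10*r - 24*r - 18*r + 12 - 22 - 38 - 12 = -4*r^2 - 32*r - 60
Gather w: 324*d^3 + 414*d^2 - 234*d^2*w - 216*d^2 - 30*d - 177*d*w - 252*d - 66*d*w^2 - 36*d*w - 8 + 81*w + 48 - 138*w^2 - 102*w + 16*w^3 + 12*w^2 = 324*d^3 + 198*d^2 - 282*d + 16*w^3 + w^2*(-66*d - 126) + w*(-234*d^2 - 213*d - 21) + 40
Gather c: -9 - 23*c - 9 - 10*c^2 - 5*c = -10*c^2 - 28*c - 18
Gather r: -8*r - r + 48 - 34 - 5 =9 - 9*r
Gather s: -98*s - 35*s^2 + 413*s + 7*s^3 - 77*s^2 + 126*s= 7*s^3 - 112*s^2 + 441*s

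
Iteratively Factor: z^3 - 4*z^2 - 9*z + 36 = (z + 3)*(z^2 - 7*z + 12) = (z - 4)*(z + 3)*(z - 3)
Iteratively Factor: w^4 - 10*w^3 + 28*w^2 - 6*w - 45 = (w - 3)*(w^3 - 7*w^2 + 7*w + 15) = (w - 3)^2*(w^2 - 4*w - 5) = (w - 5)*(w - 3)^2*(w + 1)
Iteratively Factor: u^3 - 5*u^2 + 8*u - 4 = (u - 1)*(u^2 - 4*u + 4) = (u - 2)*(u - 1)*(u - 2)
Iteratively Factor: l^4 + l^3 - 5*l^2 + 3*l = (l)*(l^3 + l^2 - 5*l + 3) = l*(l - 1)*(l^2 + 2*l - 3) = l*(l - 1)^2*(l + 3)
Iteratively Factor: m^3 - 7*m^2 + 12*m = (m)*(m^2 - 7*m + 12) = m*(m - 3)*(m - 4)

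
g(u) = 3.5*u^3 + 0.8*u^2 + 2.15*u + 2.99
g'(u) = 10.5*u^2 + 1.6*u + 2.15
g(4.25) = 295.26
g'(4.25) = 198.61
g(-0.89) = -0.76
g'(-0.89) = 9.04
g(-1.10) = -3.07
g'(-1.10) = 13.10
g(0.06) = 3.12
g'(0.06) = 2.28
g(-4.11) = -235.33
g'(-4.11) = 172.94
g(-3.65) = -164.39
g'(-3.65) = 136.20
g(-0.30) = 2.32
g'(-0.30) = 2.62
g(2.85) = 96.64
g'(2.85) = 92.00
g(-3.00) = -90.76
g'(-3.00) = 91.85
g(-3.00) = -90.76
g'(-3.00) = 91.85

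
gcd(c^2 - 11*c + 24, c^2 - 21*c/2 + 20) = c - 8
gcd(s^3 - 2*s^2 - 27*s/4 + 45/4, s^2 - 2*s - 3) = s - 3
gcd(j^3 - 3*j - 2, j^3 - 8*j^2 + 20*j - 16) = j - 2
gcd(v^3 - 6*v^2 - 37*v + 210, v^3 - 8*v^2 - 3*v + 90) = v - 5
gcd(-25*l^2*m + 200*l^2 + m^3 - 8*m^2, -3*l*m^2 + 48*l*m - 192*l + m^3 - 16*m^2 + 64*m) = m - 8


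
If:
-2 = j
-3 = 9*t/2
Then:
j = -2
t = -2/3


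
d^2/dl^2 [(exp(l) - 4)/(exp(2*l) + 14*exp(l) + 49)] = (exp(2*l) - 44*exp(l) + 105)*exp(l)/(exp(4*l) + 28*exp(3*l) + 294*exp(2*l) + 1372*exp(l) + 2401)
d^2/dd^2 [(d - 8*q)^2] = 2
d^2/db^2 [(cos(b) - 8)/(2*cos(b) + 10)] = 13*(cos(b)^2 - 5*cos(b) - 2)/(2*(cos(b) + 5)^3)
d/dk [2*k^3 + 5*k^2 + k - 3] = 6*k^2 + 10*k + 1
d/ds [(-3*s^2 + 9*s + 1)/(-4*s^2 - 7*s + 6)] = (57*s^2 - 28*s + 61)/(16*s^4 + 56*s^3 + s^2 - 84*s + 36)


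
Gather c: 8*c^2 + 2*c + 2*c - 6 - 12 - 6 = 8*c^2 + 4*c - 24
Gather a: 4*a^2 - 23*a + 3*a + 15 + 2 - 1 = 4*a^2 - 20*a + 16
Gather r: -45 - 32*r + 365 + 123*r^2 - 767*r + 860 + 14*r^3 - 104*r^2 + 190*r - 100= 14*r^3 + 19*r^2 - 609*r + 1080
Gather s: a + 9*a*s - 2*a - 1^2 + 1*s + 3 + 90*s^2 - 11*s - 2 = -a + 90*s^2 + s*(9*a - 10)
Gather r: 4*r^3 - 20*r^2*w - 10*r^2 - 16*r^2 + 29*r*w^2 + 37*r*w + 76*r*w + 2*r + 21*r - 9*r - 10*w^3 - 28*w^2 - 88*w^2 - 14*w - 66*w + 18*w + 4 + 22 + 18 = 4*r^3 + r^2*(-20*w - 26) + r*(29*w^2 + 113*w + 14) - 10*w^3 - 116*w^2 - 62*w + 44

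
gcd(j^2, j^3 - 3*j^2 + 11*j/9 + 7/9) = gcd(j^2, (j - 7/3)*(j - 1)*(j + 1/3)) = 1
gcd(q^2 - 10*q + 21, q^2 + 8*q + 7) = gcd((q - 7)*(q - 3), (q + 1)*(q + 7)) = 1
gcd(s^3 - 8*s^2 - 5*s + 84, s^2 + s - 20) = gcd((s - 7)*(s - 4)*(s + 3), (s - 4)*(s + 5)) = s - 4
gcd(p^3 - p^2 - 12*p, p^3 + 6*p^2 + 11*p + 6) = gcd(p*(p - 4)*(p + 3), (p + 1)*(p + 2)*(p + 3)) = p + 3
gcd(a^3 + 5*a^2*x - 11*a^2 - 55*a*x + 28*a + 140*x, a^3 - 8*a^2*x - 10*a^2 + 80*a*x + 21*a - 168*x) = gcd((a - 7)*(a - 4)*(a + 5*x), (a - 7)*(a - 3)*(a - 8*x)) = a - 7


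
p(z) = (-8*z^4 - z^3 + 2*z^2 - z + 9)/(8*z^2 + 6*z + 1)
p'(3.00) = -5.43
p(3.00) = -7.15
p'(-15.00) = 30.63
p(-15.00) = -234.45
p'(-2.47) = 5.86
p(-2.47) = -7.40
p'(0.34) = -6.68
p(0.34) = 2.21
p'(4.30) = -7.99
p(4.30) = -15.87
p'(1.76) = -3.11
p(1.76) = -1.89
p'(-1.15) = 8.54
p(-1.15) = 0.07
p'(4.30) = -7.99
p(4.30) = -15.87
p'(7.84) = -15.06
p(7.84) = -56.66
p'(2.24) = -3.97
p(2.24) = -3.59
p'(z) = (-16*z - 6)*(-8*z^4 - z^3 + 2*z^2 - z + 9)/(8*z^2 + 6*z + 1)^2 + (-32*z^3 - 3*z^2 + 4*z - 1)/(8*z^2 + 6*z + 1) = (-128*z^5 - 152*z^4 - 44*z^3 + 17*z^2 - 140*z - 55)/(64*z^4 + 96*z^3 + 52*z^2 + 12*z + 1)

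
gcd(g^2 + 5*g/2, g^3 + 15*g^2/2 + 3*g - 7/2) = 1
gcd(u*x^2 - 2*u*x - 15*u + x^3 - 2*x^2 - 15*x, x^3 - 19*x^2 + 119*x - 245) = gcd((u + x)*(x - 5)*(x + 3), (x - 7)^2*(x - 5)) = x - 5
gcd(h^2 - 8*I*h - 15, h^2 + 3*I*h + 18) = h - 3*I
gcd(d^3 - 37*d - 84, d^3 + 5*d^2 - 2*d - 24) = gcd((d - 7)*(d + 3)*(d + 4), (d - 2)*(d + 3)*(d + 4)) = d^2 + 7*d + 12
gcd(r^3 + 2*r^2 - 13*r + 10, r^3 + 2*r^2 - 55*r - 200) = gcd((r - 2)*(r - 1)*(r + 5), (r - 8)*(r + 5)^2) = r + 5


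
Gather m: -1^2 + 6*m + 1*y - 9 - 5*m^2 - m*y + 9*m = -5*m^2 + m*(15 - y) + y - 10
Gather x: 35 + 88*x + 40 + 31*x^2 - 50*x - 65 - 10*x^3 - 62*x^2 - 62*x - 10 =-10*x^3 - 31*x^2 - 24*x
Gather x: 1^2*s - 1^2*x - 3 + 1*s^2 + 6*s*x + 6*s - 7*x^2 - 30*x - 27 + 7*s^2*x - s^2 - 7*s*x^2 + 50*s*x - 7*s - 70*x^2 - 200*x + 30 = x^2*(-7*s - 77) + x*(7*s^2 + 56*s - 231)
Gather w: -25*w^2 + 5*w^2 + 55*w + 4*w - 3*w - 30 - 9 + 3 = -20*w^2 + 56*w - 36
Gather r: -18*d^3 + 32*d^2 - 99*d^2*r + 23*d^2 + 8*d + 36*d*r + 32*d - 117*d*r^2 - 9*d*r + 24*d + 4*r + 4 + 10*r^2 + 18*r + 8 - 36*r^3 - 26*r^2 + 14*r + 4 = -18*d^3 + 55*d^2 + 64*d - 36*r^3 + r^2*(-117*d - 16) + r*(-99*d^2 + 27*d + 36) + 16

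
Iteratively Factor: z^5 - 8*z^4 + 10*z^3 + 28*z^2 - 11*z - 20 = (z - 1)*(z^4 - 7*z^3 + 3*z^2 + 31*z + 20) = (z - 4)*(z - 1)*(z^3 - 3*z^2 - 9*z - 5) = (z - 4)*(z - 1)*(z + 1)*(z^2 - 4*z - 5) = (z - 5)*(z - 4)*(z - 1)*(z + 1)*(z + 1)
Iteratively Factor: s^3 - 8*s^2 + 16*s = (s)*(s^2 - 8*s + 16) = s*(s - 4)*(s - 4)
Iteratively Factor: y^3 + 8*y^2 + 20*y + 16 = (y + 4)*(y^2 + 4*y + 4) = (y + 2)*(y + 4)*(y + 2)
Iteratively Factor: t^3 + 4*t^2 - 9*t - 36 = (t + 3)*(t^2 + t - 12) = (t - 3)*(t + 3)*(t + 4)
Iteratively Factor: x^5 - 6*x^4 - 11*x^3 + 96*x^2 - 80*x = (x - 1)*(x^4 - 5*x^3 - 16*x^2 + 80*x) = (x - 1)*(x + 4)*(x^3 - 9*x^2 + 20*x) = (x - 4)*(x - 1)*(x + 4)*(x^2 - 5*x) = (x - 5)*(x - 4)*(x - 1)*(x + 4)*(x)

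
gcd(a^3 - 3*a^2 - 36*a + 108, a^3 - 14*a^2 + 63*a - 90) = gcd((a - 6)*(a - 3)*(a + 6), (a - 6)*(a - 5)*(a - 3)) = a^2 - 9*a + 18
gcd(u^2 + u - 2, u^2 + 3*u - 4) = u - 1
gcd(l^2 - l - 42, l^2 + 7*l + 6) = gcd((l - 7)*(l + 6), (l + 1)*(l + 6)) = l + 6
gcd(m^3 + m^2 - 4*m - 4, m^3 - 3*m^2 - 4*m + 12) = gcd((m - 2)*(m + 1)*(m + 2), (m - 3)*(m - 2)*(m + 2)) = m^2 - 4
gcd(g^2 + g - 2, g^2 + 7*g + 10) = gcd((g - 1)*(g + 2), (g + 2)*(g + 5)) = g + 2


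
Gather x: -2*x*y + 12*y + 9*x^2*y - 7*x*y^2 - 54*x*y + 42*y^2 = 9*x^2*y + x*(-7*y^2 - 56*y) + 42*y^2 + 12*y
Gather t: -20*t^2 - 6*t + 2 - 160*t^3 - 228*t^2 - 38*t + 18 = -160*t^3 - 248*t^2 - 44*t + 20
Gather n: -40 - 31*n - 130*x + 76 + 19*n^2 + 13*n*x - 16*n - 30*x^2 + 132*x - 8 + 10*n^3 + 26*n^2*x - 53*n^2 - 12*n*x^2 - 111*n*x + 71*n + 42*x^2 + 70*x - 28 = 10*n^3 + n^2*(26*x - 34) + n*(-12*x^2 - 98*x + 24) + 12*x^2 + 72*x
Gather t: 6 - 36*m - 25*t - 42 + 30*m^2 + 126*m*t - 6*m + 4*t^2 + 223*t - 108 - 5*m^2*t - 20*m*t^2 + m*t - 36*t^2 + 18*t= 30*m^2 - 42*m + t^2*(-20*m - 32) + t*(-5*m^2 + 127*m + 216) - 144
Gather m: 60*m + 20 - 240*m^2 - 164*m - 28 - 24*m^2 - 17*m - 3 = -264*m^2 - 121*m - 11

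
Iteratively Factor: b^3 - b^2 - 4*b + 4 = (b - 1)*(b^2 - 4) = (b - 1)*(b + 2)*(b - 2)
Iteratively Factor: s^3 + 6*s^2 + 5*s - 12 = (s - 1)*(s^2 + 7*s + 12) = (s - 1)*(s + 3)*(s + 4)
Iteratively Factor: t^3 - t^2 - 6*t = (t + 2)*(t^2 - 3*t) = t*(t + 2)*(t - 3)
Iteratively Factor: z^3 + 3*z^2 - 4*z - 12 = (z - 2)*(z^2 + 5*z + 6) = (z - 2)*(z + 2)*(z + 3)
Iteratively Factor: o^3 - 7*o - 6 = (o - 3)*(o^2 + 3*o + 2) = (o - 3)*(o + 1)*(o + 2)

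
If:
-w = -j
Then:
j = w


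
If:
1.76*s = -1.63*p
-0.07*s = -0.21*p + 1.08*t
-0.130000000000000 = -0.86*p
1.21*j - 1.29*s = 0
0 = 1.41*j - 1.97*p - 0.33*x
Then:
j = -0.15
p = 0.15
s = -0.14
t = 0.04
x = -1.54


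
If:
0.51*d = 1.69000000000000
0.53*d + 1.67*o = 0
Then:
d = 3.31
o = -1.05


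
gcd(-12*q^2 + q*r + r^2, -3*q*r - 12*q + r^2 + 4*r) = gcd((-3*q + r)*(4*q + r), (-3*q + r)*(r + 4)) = 3*q - r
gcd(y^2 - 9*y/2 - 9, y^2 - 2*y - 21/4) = y + 3/2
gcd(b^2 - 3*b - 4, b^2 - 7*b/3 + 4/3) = 1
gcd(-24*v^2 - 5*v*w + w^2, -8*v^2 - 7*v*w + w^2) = 8*v - w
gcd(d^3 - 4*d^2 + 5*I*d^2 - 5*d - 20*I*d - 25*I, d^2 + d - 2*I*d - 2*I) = d + 1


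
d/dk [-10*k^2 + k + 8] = 1 - 20*k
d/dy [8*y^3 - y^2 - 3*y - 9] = 24*y^2 - 2*y - 3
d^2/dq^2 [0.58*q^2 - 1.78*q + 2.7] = 1.16000000000000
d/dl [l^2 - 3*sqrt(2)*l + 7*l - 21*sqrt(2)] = 2*l - 3*sqrt(2) + 7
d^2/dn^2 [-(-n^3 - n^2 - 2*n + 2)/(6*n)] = (n^3 - 2)/(3*n^3)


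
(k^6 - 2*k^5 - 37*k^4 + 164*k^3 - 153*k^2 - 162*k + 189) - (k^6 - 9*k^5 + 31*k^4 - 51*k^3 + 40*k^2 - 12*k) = 7*k^5 - 68*k^4 + 215*k^3 - 193*k^2 - 150*k + 189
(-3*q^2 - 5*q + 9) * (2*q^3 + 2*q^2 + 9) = -6*q^5 - 16*q^4 + 8*q^3 - 9*q^2 - 45*q + 81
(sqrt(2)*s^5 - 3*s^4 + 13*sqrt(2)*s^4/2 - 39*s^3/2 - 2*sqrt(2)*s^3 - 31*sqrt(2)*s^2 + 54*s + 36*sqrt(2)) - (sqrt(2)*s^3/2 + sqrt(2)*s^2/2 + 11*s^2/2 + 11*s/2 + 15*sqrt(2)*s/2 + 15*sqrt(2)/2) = sqrt(2)*s^5 - 3*s^4 + 13*sqrt(2)*s^4/2 - 39*s^3/2 - 5*sqrt(2)*s^3/2 - 63*sqrt(2)*s^2/2 - 11*s^2/2 - 15*sqrt(2)*s/2 + 97*s/2 + 57*sqrt(2)/2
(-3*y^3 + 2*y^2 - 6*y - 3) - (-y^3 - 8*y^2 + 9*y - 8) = -2*y^3 + 10*y^2 - 15*y + 5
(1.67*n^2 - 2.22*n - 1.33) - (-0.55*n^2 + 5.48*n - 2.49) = 2.22*n^2 - 7.7*n + 1.16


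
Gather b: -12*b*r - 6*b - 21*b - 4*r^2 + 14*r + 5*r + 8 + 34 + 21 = b*(-12*r - 27) - 4*r^2 + 19*r + 63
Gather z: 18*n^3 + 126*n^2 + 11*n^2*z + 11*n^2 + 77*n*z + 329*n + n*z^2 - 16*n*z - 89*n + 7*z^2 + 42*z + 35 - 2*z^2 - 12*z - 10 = 18*n^3 + 137*n^2 + 240*n + z^2*(n + 5) + z*(11*n^2 + 61*n + 30) + 25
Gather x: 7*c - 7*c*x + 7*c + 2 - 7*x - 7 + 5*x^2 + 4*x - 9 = 14*c + 5*x^2 + x*(-7*c - 3) - 14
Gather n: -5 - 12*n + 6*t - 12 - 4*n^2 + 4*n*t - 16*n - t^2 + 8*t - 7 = -4*n^2 + n*(4*t - 28) - t^2 + 14*t - 24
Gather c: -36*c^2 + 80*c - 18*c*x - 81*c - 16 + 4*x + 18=-36*c^2 + c*(-18*x - 1) + 4*x + 2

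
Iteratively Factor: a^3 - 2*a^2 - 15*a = (a + 3)*(a^2 - 5*a) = a*(a + 3)*(a - 5)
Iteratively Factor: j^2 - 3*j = (j - 3)*(j)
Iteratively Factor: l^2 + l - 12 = (l - 3)*(l + 4)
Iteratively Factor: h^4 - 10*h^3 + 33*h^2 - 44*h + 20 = (h - 2)*(h^3 - 8*h^2 + 17*h - 10) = (h - 5)*(h - 2)*(h^2 - 3*h + 2) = (h - 5)*(h - 2)*(h - 1)*(h - 2)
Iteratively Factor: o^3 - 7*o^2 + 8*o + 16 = (o + 1)*(o^2 - 8*o + 16) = (o - 4)*(o + 1)*(o - 4)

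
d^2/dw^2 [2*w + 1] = 0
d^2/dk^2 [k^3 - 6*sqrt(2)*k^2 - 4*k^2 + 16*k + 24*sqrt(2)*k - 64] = 6*k - 12*sqrt(2) - 8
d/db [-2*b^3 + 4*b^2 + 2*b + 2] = -6*b^2 + 8*b + 2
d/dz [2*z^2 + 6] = 4*z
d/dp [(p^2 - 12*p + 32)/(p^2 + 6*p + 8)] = 6*(3*p^2 - 8*p - 48)/(p^4 + 12*p^3 + 52*p^2 + 96*p + 64)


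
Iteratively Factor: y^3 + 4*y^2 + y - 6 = (y + 3)*(y^2 + y - 2) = (y + 2)*(y + 3)*(y - 1)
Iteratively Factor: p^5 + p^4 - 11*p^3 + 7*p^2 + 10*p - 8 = (p + 4)*(p^4 - 3*p^3 + p^2 + 3*p - 2) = (p - 1)*(p + 4)*(p^3 - 2*p^2 - p + 2) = (p - 2)*(p - 1)*(p + 4)*(p^2 - 1) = (p - 2)*(p - 1)*(p + 1)*(p + 4)*(p - 1)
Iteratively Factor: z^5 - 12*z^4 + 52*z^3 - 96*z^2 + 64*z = (z - 2)*(z^4 - 10*z^3 + 32*z^2 - 32*z) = (z - 4)*(z - 2)*(z^3 - 6*z^2 + 8*z) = (z - 4)^2*(z - 2)*(z^2 - 2*z) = (z - 4)^2*(z - 2)^2*(z)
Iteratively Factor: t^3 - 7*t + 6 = (t + 3)*(t^2 - 3*t + 2) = (t - 1)*(t + 3)*(t - 2)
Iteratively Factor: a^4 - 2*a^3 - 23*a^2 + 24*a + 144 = (a + 3)*(a^3 - 5*a^2 - 8*a + 48) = (a + 3)^2*(a^2 - 8*a + 16) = (a - 4)*(a + 3)^2*(a - 4)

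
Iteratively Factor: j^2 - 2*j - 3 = (j + 1)*(j - 3)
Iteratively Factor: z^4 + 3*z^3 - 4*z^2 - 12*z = (z)*(z^3 + 3*z^2 - 4*z - 12) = z*(z + 2)*(z^2 + z - 6) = z*(z - 2)*(z + 2)*(z + 3)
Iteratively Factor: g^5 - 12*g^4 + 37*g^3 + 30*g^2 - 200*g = (g - 5)*(g^4 - 7*g^3 + 2*g^2 + 40*g) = (g - 5)^2*(g^3 - 2*g^2 - 8*g) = g*(g - 5)^2*(g^2 - 2*g - 8) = g*(g - 5)^2*(g + 2)*(g - 4)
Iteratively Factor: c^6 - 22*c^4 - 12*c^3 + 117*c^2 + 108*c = (c + 3)*(c^5 - 3*c^4 - 13*c^3 + 27*c^2 + 36*c) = (c + 1)*(c + 3)*(c^4 - 4*c^3 - 9*c^2 + 36*c) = (c + 1)*(c + 3)^2*(c^3 - 7*c^2 + 12*c) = c*(c + 1)*(c + 3)^2*(c^2 - 7*c + 12) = c*(c - 3)*(c + 1)*(c + 3)^2*(c - 4)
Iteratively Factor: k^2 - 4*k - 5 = (k - 5)*(k + 1)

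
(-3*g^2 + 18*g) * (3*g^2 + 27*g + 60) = -9*g^4 - 27*g^3 + 306*g^2 + 1080*g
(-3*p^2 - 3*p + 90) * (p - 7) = -3*p^3 + 18*p^2 + 111*p - 630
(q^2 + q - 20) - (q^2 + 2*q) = -q - 20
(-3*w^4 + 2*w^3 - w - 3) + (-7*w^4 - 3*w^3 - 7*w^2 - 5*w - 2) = -10*w^4 - w^3 - 7*w^2 - 6*w - 5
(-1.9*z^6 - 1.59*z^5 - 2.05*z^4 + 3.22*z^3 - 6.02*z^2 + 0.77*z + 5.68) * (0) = 0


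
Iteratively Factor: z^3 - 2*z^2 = (z)*(z^2 - 2*z) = z^2*(z - 2)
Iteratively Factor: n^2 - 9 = (n + 3)*(n - 3)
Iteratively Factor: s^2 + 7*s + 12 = (s + 4)*(s + 3)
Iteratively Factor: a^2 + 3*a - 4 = (a + 4)*(a - 1)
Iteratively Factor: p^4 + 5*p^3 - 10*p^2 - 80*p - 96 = (p + 3)*(p^3 + 2*p^2 - 16*p - 32) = (p - 4)*(p + 3)*(p^2 + 6*p + 8) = (p - 4)*(p + 2)*(p + 3)*(p + 4)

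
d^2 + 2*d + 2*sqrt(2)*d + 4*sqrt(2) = (d + 2)*(d + 2*sqrt(2))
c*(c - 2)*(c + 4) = c^3 + 2*c^2 - 8*c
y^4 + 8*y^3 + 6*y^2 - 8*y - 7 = (y - 1)*(y + 1)^2*(y + 7)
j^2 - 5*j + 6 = (j - 3)*(j - 2)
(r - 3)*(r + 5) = r^2 + 2*r - 15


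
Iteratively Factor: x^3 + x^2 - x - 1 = (x - 1)*(x^2 + 2*x + 1) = (x - 1)*(x + 1)*(x + 1)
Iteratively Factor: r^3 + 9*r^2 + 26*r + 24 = (r + 4)*(r^2 + 5*r + 6) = (r + 3)*(r + 4)*(r + 2)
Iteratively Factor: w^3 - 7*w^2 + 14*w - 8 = (w - 2)*(w^2 - 5*w + 4) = (w - 4)*(w - 2)*(w - 1)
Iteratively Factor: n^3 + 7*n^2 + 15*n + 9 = (n + 3)*(n^2 + 4*n + 3) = (n + 3)^2*(n + 1)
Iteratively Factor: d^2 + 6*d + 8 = (d + 2)*(d + 4)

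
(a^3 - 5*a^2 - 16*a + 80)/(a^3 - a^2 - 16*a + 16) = (a - 5)/(a - 1)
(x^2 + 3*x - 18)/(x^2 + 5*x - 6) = (x - 3)/(x - 1)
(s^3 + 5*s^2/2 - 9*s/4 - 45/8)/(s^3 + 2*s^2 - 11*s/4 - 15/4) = (s + 3/2)/(s + 1)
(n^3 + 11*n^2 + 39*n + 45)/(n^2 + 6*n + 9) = n + 5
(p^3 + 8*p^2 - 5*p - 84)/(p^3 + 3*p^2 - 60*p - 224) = (p - 3)/(p - 8)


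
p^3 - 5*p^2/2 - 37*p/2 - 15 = (p - 6)*(p + 1)*(p + 5/2)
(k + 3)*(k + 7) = k^2 + 10*k + 21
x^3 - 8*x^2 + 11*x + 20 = (x - 5)*(x - 4)*(x + 1)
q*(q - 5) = q^2 - 5*q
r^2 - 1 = (r - 1)*(r + 1)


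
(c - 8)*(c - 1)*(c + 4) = c^3 - 5*c^2 - 28*c + 32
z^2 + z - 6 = (z - 2)*(z + 3)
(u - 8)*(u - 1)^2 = u^3 - 10*u^2 + 17*u - 8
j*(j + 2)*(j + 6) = j^3 + 8*j^2 + 12*j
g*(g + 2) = g^2 + 2*g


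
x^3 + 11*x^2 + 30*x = x*(x + 5)*(x + 6)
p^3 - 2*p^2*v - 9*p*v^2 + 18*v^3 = (p - 3*v)*(p - 2*v)*(p + 3*v)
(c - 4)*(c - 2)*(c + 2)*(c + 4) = c^4 - 20*c^2 + 64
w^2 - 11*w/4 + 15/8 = (w - 3/2)*(w - 5/4)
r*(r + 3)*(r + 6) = r^3 + 9*r^2 + 18*r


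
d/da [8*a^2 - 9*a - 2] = 16*a - 9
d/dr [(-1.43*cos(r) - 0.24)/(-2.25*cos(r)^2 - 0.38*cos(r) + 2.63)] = (3.2175*cos(r)^2 + 1.08*cos(r) + 3.8521)*sin(r)/(5.0625*cos(r)^4 + 1.71*cos(r)^3 - 11.6906*cos(r)^2 - 1.9988*cos(r) + 6.9169)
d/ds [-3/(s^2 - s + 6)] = 3*(2*s - 1)/(s^2 - s + 6)^2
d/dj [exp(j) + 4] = exp(j)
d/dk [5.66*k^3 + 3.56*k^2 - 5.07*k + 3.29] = 16.98*k^2 + 7.12*k - 5.07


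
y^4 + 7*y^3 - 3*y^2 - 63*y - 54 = (y - 3)*(y + 1)*(y + 3)*(y + 6)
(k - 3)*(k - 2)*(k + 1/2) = k^3 - 9*k^2/2 + 7*k/2 + 3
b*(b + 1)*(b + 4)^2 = b^4 + 9*b^3 + 24*b^2 + 16*b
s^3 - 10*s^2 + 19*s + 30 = (s - 6)*(s - 5)*(s + 1)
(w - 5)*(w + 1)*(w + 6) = w^3 + 2*w^2 - 29*w - 30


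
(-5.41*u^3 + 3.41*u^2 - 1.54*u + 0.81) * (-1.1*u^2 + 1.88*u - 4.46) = 5.951*u^5 - 13.9218*u^4 + 32.2334*u^3 - 18.9948*u^2 + 8.3912*u - 3.6126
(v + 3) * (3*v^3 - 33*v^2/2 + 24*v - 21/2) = 3*v^4 - 15*v^3/2 - 51*v^2/2 + 123*v/2 - 63/2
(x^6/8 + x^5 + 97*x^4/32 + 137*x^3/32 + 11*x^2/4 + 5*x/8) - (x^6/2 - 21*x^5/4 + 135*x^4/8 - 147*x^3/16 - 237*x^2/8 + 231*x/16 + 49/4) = -3*x^6/8 + 25*x^5/4 - 443*x^4/32 + 431*x^3/32 + 259*x^2/8 - 221*x/16 - 49/4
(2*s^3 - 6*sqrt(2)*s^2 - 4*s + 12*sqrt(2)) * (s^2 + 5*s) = 2*s^5 - 6*sqrt(2)*s^4 + 10*s^4 - 30*sqrt(2)*s^3 - 4*s^3 - 20*s^2 + 12*sqrt(2)*s^2 + 60*sqrt(2)*s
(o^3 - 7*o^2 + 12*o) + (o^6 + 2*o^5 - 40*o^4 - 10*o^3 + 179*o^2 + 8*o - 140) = o^6 + 2*o^5 - 40*o^4 - 9*o^3 + 172*o^2 + 20*o - 140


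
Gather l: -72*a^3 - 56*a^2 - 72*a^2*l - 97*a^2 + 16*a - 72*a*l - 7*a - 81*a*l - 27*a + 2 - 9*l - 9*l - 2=-72*a^3 - 153*a^2 - 18*a + l*(-72*a^2 - 153*a - 18)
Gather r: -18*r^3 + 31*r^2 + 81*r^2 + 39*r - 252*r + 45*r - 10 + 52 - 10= -18*r^3 + 112*r^2 - 168*r + 32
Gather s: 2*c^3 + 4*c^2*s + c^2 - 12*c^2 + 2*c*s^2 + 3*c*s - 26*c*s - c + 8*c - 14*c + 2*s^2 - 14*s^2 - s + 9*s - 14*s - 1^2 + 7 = 2*c^3 - 11*c^2 - 7*c + s^2*(2*c - 12) + s*(4*c^2 - 23*c - 6) + 6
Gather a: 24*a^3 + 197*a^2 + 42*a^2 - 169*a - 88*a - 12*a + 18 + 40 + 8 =24*a^3 + 239*a^2 - 269*a + 66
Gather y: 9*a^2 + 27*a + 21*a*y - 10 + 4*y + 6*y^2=9*a^2 + 27*a + 6*y^2 + y*(21*a + 4) - 10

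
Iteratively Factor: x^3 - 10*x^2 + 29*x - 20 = (x - 5)*(x^2 - 5*x + 4) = (x - 5)*(x - 4)*(x - 1)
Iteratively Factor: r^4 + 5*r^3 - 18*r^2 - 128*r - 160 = (r + 4)*(r^3 + r^2 - 22*r - 40) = (r - 5)*(r + 4)*(r^2 + 6*r + 8) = (r - 5)*(r + 4)^2*(r + 2)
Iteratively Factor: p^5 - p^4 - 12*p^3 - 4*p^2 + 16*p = (p + 2)*(p^4 - 3*p^3 - 6*p^2 + 8*p) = (p + 2)^2*(p^3 - 5*p^2 + 4*p) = (p - 4)*(p + 2)^2*(p^2 - p) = (p - 4)*(p - 1)*(p + 2)^2*(p)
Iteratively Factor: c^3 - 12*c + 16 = (c + 4)*(c^2 - 4*c + 4) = (c - 2)*(c + 4)*(c - 2)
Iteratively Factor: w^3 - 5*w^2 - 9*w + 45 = (w - 5)*(w^2 - 9) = (w - 5)*(w - 3)*(w + 3)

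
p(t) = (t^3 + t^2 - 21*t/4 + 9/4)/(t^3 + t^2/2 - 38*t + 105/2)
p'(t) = (-3*t^2 - t + 38)*(t^3 + t^2 - 21*t/4 + 9/4)/(t^3 + t^2/2 - 38*t + 105/2)^2 + (3*t^2 + 2*t - 21/4)/(t^3 + t^2/2 - 38*t + 105/2)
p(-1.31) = 0.09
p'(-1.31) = 0.00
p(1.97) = -0.27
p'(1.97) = -0.30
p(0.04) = 0.04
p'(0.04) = -0.07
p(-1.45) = 0.08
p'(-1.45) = 0.01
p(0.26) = 0.02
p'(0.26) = -0.09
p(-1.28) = 0.09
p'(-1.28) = 0.00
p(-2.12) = 0.07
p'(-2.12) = 0.05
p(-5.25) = -0.72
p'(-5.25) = 0.79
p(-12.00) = 1.32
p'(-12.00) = 0.09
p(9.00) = 1.59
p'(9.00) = -0.18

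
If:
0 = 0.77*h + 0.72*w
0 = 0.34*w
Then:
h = 0.00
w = 0.00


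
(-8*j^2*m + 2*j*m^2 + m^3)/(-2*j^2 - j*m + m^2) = m*(4*j + m)/(j + m)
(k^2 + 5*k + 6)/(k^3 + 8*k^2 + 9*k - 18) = (k + 2)/(k^2 + 5*k - 6)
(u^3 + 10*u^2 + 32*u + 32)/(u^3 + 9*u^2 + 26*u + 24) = (u + 4)/(u + 3)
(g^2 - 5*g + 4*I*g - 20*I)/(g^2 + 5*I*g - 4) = (g - 5)/(g + I)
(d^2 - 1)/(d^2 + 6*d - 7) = (d + 1)/(d + 7)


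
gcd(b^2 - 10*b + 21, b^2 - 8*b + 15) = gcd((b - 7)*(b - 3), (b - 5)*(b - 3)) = b - 3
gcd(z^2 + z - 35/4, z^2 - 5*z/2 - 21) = z + 7/2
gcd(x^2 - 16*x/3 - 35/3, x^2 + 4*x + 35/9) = x + 5/3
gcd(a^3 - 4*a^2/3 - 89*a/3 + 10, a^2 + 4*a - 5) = a + 5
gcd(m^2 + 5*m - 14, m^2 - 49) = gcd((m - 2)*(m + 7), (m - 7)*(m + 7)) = m + 7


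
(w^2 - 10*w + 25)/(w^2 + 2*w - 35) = (w - 5)/(w + 7)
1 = 1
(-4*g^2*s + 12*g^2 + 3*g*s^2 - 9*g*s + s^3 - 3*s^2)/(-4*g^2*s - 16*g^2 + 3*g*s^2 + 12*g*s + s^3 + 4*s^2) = (s - 3)/(s + 4)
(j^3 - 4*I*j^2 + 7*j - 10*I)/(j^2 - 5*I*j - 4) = (j^2 - 3*I*j + 10)/(j - 4*I)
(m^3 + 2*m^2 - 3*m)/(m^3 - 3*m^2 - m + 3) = m*(m + 3)/(m^2 - 2*m - 3)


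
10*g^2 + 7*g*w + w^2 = (2*g + w)*(5*g + w)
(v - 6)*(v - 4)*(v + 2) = v^3 - 8*v^2 + 4*v + 48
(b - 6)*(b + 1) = b^2 - 5*b - 6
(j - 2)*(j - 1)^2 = j^3 - 4*j^2 + 5*j - 2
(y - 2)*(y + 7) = y^2 + 5*y - 14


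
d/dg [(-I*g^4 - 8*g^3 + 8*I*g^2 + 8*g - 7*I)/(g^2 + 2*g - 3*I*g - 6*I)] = (-2*I*g^5 + g^4*(-17 - 6*I) + g^3*(-56 + 48*I) + g^2*(16 + 160*I) + g*(96 + 14*I) + 21 - 34*I)/(g^4 + g^3*(4 - 6*I) + g^2*(-5 - 24*I) + g*(-36 - 24*I) - 36)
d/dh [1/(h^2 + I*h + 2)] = (-2*h - I)/(h^2 + I*h + 2)^2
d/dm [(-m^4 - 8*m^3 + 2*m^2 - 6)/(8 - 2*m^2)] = m*(m^4 + 4*m^3 - 8*m^2 - 48*m + 2)/(m^4 - 8*m^2 + 16)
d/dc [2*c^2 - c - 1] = 4*c - 1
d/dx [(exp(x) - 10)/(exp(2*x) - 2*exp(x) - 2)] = (-exp(2*x) + 20*exp(x) - 22)*exp(x)/(exp(4*x) - 4*exp(3*x) + 8*exp(x) + 4)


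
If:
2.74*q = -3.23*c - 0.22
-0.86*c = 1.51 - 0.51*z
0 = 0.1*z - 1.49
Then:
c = 7.08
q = -8.43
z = 14.90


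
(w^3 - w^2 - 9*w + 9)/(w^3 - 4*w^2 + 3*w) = (w + 3)/w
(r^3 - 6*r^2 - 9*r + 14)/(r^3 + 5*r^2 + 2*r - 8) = (r - 7)/(r + 4)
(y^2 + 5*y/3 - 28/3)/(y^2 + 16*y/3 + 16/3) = (3*y - 7)/(3*y + 4)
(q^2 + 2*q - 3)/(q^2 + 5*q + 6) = (q - 1)/(q + 2)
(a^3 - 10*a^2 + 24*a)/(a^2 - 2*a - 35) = a*(-a^2 + 10*a - 24)/(-a^2 + 2*a + 35)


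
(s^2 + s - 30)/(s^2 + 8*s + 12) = (s - 5)/(s + 2)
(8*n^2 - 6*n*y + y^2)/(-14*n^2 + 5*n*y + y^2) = (-4*n + y)/(7*n + y)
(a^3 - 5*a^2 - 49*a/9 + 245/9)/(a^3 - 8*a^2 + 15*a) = (a^2 - 49/9)/(a*(a - 3))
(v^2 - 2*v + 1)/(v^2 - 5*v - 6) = (-v^2 + 2*v - 1)/(-v^2 + 5*v + 6)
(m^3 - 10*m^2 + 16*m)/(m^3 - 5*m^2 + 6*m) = (m - 8)/(m - 3)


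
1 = 1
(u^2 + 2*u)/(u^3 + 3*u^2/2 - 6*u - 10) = 2*u/(2*u^2 - u - 10)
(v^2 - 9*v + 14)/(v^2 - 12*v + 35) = (v - 2)/(v - 5)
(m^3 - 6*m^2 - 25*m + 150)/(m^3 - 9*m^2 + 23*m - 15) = (m^2 - m - 30)/(m^2 - 4*m + 3)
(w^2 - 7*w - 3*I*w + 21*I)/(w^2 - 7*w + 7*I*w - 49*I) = (w - 3*I)/(w + 7*I)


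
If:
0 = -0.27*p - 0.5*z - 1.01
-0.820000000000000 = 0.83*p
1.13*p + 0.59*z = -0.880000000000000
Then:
No Solution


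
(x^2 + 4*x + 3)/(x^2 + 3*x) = (x + 1)/x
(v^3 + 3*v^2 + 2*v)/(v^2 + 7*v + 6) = v*(v + 2)/(v + 6)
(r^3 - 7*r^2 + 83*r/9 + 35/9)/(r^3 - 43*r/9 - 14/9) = (r - 5)/(r + 2)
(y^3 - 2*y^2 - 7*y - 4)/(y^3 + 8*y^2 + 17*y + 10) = (y^2 - 3*y - 4)/(y^2 + 7*y + 10)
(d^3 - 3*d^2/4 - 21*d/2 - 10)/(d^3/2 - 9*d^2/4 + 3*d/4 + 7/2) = (4*d^3 - 3*d^2 - 42*d - 40)/(2*d^3 - 9*d^2 + 3*d + 14)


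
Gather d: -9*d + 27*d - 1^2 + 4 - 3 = 18*d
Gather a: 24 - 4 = 20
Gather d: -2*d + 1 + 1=2 - 2*d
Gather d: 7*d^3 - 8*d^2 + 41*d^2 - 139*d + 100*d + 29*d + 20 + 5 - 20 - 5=7*d^3 + 33*d^2 - 10*d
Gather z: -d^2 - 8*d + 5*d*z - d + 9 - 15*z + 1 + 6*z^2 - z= -d^2 - 9*d + 6*z^2 + z*(5*d - 16) + 10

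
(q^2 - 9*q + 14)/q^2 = 1 - 9/q + 14/q^2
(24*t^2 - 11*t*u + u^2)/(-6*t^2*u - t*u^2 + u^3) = (-8*t + u)/(u*(2*t + u))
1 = 1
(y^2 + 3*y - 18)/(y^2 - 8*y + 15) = (y + 6)/(y - 5)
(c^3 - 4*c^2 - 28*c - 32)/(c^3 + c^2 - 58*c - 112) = (c + 2)/(c + 7)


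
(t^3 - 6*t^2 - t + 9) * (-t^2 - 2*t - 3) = -t^5 + 4*t^4 + 10*t^3 + 11*t^2 - 15*t - 27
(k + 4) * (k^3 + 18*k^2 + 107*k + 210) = k^4 + 22*k^3 + 179*k^2 + 638*k + 840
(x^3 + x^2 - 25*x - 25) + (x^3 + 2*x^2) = 2*x^3 + 3*x^2 - 25*x - 25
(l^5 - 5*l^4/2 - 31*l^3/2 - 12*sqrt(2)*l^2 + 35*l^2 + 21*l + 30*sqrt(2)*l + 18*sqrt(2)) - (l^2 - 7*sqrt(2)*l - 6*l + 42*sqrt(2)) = l^5 - 5*l^4/2 - 31*l^3/2 - 12*sqrt(2)*l^2 + 34*l^2 + 27*l + 37*sqrt(2)*l - 24*sqrt(2)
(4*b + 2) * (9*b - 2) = 36*b^2 + 10*b - 4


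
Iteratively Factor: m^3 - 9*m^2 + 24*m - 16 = (m - 4)*(m^2 - 5*m + 4) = (m - 4)^2*(m - 1)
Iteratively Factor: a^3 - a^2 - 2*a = (a + 1)*(a^2 - 2*a) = a*(a + 1)*(a - 2)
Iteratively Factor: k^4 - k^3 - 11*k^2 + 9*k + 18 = (k + 3)*(k^3 - 4*k^2 + k + 6) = (k - 2)*(k + 3)*(k^2 - 2*k - 3) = (k - 3)*(k - 2)*(k + 3)*(k + 1)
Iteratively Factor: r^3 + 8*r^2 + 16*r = (r + 4)*(r^2 + 4*r) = r*(r + 4)*(r + 4)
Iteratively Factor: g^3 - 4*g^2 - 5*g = (g - 5)*(g^2 + g) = (g - 5)*(g + 1)*(g)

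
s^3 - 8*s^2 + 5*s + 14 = (s - 7)*(s - 2)*(s + 1)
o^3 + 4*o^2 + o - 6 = (o - 1)*(o + 2)*(o + 3)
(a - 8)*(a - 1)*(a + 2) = a^3 - 7*a^2 - 10*a + 16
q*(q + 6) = q^2 + 6*q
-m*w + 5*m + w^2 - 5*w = (-m + w)*(w - 5)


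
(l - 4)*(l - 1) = l^2 - 5*l + 4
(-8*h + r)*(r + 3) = -8*h*r - 24*h + r^2 + 3*r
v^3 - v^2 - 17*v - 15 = (v - 5)*(v + 1)*(v + 3)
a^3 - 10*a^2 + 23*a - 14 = (a - 7)*(a - 2)*(a - 1)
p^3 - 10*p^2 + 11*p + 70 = (p - 7)*(p - 5)*(p + 2)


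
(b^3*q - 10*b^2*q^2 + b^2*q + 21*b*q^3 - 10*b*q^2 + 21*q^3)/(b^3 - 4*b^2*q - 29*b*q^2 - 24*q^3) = q*(-b^3 + 10*b^2*q - b^2 - 21*b*q^2 + 10*b*q - 21*q^2)/(-b^3 + 4*b^2*q + 29*b*q^2 + 24*q^3)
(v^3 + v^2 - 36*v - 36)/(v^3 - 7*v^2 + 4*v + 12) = (v + 6)/(v - 2)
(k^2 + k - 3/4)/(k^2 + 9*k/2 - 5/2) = (k + 3/2)/(k + 5)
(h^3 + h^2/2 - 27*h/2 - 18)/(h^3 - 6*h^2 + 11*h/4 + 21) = 2*(h + 3)/(2*h - 7)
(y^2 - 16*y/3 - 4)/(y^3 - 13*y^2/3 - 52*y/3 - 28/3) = (y - 6)/(y^2 - 5*y - 14)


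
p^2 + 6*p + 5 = (p + 1)*(p + 5)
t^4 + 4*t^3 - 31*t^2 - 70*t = t*(t - 5)*(t + 2)*(t + 7)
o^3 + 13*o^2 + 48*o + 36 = (o + 1)*(o + 6)^2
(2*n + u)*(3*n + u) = 6*n^2 + 5*n*u + u^2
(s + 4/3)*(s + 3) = s^2 + 13*s/3 + 4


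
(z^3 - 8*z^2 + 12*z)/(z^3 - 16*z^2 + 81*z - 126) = z*(z - 2)/(z^2 - 10*z + 21)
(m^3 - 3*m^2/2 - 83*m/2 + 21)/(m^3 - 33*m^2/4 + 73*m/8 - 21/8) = 4*(m + 6)/(4*m - 3)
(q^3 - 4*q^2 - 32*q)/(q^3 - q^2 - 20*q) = (q - 8)/(q - 5)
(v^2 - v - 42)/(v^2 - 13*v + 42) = (v + 6)/(v - 6)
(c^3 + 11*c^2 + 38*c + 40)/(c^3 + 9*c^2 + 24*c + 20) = (c + 4)/(c + 2)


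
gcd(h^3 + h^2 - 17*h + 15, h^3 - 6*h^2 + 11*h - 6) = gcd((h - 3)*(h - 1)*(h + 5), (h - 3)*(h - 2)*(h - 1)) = h^2 - 4*h + 3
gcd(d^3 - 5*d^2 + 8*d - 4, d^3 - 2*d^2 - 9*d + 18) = d - 2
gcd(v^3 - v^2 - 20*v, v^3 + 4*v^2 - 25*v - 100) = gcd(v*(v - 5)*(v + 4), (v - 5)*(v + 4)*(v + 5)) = v^2 - v - 20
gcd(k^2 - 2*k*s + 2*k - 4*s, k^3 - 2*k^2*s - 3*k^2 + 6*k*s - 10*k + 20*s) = -k^2 + 2*k*s - 2*k + 4*s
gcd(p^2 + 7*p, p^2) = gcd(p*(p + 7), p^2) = p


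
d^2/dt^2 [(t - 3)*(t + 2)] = 2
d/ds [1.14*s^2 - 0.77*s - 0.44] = 2.28*s - 0.77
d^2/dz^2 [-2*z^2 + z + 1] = -4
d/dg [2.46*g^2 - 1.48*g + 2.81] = 4.92*g - 1.48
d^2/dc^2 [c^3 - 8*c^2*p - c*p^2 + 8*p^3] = 6*c - 16*p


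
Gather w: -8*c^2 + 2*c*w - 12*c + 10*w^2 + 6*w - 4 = -8*c^2 - 12*c + 10*w^2 + w*(2*c + 6) - 4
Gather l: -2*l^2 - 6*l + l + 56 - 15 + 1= -2*l^2 - 5*l + 42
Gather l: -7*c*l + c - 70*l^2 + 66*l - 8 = c - 70*l^2 + l*(66 - 7*c) - 8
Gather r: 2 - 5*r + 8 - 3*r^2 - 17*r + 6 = -3*r^2 - 22*r + 16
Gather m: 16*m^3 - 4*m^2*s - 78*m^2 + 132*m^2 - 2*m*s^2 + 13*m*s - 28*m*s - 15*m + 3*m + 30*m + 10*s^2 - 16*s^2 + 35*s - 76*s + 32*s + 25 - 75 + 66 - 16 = 16*m^3 + m^2*(54 - 4*s) + m*(-2*s^2 - 15*s + 18) - 6*s^2 - 9*s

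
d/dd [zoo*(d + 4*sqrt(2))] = zoo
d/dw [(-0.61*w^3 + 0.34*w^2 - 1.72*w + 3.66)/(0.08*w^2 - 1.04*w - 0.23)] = (-0.0488*w^4 + 1.2688*w^3 + 0.2049*w^2 - 0.742*w + 4.202)/(0.0064*w^4 - 0.1664*w^3 + 1.0448*w^2 + 0.4784*w + 0.0529)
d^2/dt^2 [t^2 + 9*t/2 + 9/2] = 2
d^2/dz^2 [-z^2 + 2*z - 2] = -2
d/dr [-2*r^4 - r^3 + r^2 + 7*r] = -8*r^3 - 3*r^2 + 2*r + 7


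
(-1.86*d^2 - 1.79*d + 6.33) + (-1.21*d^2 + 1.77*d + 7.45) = -3.07*d^2 - 0.02*d + 13.78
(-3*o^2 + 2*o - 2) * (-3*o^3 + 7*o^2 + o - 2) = 9*o^5 - 27*o^4 + 17*o^3 - 6*o^2 - 6*o + 4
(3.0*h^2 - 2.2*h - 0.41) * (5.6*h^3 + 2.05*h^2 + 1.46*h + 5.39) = 16.8*h^5 - 6.17*h^4 - 2.426*h^3 + 12.1175*h^2 - 12.4566*h - 2.2099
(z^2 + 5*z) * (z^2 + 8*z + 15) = z^4 + 13*z^3 + 55*z^2 + 75*z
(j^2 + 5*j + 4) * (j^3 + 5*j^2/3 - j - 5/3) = j^5 + 20*j^4/3 + 34*j^3/3 - 37*j/3 - 20/3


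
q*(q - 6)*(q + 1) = q^3 - 5*q^2 - 6*q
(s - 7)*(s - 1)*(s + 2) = s^3 - 6*s^2 - 9*s + 14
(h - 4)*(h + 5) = h^2 + h - 20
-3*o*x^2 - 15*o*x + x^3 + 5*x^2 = x*(-3*o + x)*(x + 5)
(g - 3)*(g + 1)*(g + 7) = g^3 + 5*g^2 - 17*g - 21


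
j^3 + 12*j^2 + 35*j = j*(j + 5)*(j + 7)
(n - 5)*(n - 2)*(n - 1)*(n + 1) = n^4 - 7*n^3 + 9*n^2 + 7*n - 10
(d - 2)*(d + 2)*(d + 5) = d^3 + 5*d^2 - 4*d - 20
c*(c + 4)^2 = c^3 + 8*c^2 + 16*c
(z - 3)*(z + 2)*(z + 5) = z^3 + 4*z^2 - 11*z - 30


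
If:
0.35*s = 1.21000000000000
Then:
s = 3.46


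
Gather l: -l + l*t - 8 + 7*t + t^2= l*(t - 1) + t^2 + 7*t - 8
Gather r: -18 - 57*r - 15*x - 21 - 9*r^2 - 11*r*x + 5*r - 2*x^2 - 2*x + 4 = -9*r^2 + r*(-11*x - 52) - 2*x^2 - 17*x - 35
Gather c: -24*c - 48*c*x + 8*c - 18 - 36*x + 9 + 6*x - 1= c*(-48*x - 16) - 30*x - 10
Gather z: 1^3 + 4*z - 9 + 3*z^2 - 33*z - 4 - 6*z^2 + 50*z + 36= -3*z^2 + 21*z + 24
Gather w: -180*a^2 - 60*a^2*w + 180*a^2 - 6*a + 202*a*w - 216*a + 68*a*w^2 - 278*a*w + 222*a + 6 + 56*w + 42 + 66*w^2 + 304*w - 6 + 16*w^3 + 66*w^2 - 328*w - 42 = 16*w^3 + w^2*(68*a + 132) + w*(-60*a^2 - 76*a + 32)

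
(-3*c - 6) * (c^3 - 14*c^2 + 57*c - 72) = -3*c^4 + 36*c^3 - 87*c^2 - 126*c + 432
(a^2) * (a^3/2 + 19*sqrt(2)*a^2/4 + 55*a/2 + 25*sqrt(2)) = a^5/2 + 19*sqrt(2)*a^4/4 + 55*a^3/2 + 25*sqrt(2)*a^2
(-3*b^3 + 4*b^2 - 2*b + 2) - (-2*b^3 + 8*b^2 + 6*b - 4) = -b^3 - 4*b^2 - 8*b + 6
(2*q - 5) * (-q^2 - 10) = -2*q^3 + 5*q^2 - 20*q + 50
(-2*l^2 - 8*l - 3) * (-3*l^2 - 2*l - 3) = 6*l^4 + 28*l^3 + 31*l^2 + 30*l + 9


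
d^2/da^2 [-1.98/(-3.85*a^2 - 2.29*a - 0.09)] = (-58.6971*a^2 - 34.91334*a + 1.98*(7.7*a + 2.29)*(15.4*a + 4.58) - 1.37214)/(3.85*a^2 + 2.29*a + 0.09)^3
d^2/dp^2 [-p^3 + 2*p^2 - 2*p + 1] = 4 - 6*p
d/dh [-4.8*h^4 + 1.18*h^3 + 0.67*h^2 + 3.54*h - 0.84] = -19.2*h^3 + 3.54*h^2 + 1.34*h + 3.54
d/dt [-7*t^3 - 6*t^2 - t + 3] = -21*t^2 - 12*t - 1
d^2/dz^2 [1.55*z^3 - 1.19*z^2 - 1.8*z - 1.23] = 9.3*z - 2.38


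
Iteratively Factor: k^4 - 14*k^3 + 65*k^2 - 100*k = (k - 5)*(k^3 - 9*k^2 + 20*k) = (k - 5)*(k - 4)*(k^2 - 5*k) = k*(k - 5)*(k - 4)*(k - 5)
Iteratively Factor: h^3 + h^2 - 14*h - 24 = (h + 2)*(h^2 - h - 12) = (h + 2)*(h + 3)*(h - 4)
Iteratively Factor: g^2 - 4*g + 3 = (g - 3)*(g - 1)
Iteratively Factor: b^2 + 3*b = (b + 3)*(b)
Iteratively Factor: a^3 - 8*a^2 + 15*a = (a - 5)*(a^2 - 3*a) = (a - 5)*(a - 3)*(a)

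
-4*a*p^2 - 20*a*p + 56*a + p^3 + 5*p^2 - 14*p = (-4*a + p)*(p - 2)*(p + 7)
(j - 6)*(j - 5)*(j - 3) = j^3 - 14*j^2 + 63*j - 90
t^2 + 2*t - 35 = (t - 5)*(t + 7)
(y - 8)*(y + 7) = y^2 - y - 56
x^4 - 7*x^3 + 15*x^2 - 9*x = x*(x - 3)^2*(x - 1)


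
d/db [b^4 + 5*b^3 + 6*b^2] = b*(4*b^2 + 15*b + 12)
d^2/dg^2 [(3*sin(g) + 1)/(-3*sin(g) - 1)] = 0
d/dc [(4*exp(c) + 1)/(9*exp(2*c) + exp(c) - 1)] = (-(4*exp(c) + 1)*(18*exp(c) + 1) + 36*exp(2*c) + 4*exp(c) - 4)*exp(c)/(9*exp(2*c) + exp(c) - 1)^2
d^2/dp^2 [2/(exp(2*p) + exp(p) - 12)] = 2*(2*(2*exp(p) + 1)^2*exp(p) - (4*exp(p) + 1)*(exp(2*p) + exp(p) - 12))*exp(p)/(exp(2*p) + exp(p) - 12)^3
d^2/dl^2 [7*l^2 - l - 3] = 14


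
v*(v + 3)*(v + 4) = v^3 + 7*v^2 + 12*v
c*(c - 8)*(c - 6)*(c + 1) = c^4 - 13*c^3 + 34*c^2 + 48*c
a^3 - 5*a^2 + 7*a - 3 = (a - 3)*(a - 1)^2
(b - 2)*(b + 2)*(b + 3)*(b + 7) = b^4 + 10*b^3 + 17*b^2 - 40*b - 84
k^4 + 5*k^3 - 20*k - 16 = (k - 2)*(k + 1)*(k + 2)*(k + 4)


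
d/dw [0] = 0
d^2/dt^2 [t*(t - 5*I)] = 2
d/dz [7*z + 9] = 7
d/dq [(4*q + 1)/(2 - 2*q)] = 5/(2*(q - 1)^2)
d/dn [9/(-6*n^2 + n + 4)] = 9*(12*n - 1)/(-6*n^2 + n + 4)^2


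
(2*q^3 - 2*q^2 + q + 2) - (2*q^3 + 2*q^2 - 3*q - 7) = -4*q^2 + 4*q + 9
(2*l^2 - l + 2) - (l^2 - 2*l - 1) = l^2 + l + 3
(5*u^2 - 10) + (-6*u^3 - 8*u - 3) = -6*u^3 + 5*u^2 - 8*u - 13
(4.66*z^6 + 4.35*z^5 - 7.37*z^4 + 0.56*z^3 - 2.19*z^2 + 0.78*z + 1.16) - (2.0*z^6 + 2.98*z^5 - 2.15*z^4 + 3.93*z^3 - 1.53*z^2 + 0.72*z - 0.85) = 2.66*z^6 + 1.37*z^5 - 5.22*z^4 - 3.37*z^3 - 0.66*z^2 + 0.0600000000000001*z + 2.01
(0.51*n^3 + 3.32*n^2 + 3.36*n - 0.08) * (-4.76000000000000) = -2.4276*n^3 - 15.8032*n^2 - 15.9936*n + 0.3808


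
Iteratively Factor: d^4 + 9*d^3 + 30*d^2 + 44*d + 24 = (d + 2)*(d^3 + 7*d^2 + 16*d + 12) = (d + 2)*(d + 3)*(d^2 + 4*d + 4) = (d + 2)^2*(d + 3)*(d + 2)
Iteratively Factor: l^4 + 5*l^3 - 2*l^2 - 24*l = (l + 4)*(l^3 + l^2 - 6*l) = l*(l + 4)*(l^2 + l - 6) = l*(l + 3)*(l + 4)*(l - 2)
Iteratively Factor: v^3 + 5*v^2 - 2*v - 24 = (v - 2)*(v^2 + 7*v + 12) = (v - 2)*(v + 3)*(v + 4)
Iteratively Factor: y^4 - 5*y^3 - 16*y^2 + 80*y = (y - 4)*(y^3 - y^2 - 20*y) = (y - 4)*(y + 4)*(y^2 - 5*y) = (y - 5)*(y - 4)*(y + 4)*(y)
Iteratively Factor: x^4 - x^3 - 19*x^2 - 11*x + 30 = (x - 1)*(x^3 - 19*x - 30) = (x - 1)*(x + 2)*(x^2 - 2*x - 15) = (x - 5)*(x - 1)*(x + 2)*(x + 3)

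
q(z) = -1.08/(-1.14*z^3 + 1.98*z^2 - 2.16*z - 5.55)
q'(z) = -1.08*(3.42*z^2 - 3.96*z + 2.16)/(-1.14*z^3 + 1.98*z^2 - 2.16*z - 5.55)^2 = (-3.6936*z^2 + 4.2768*z - 2.3328)/(1.14*z^3 - 1.98*z^2 + 2.16*z + 5.55)^2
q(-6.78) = -0.00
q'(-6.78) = -0.00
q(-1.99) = -0.07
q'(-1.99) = -0.11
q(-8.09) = -0.00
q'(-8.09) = -0.00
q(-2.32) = -0.04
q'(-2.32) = -0.05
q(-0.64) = 0.35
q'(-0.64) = -0.70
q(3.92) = 0.02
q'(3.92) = -0.02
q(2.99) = 0.04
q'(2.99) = -0.04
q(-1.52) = -0.17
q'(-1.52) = -0.44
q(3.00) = 0.04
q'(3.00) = -0.04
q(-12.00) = -0.00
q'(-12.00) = -0.00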